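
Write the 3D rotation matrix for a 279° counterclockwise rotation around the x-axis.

Rotation matrix for counterclockwise 279° around x-axis:
cos(279°) = 0.1564, sin(279°) = -0.9877
Result: [[1, 0, 0], [0, 0.1564, 0.9877], [0, -0.9877, 0.1564]]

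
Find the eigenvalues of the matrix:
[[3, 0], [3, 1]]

Characteristic equation: det(A - λI) = 0
λ² - (trace)λ + (det) = 0
trace = 3 + 1 = 4, det = (3)(1) - (0)(3) = 3
λ² - (4)λ + (3) = 0
λ = (4 ± √((4)² - 4·(3))) / 2 = (4 ± √4) / 2
Solving: λ = 1, 3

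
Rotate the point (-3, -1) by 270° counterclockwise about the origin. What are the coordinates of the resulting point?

Rotation matrix for 270°: [[cos 270°, -sin 270°], [sin 270°, cos 270°]] = [[0, 1], [-1, 0]]
[[0, 1], [-1, 0]] × [-3, -1]ᵀ = [-1, 3]ᵀ
Result: (-1, 3)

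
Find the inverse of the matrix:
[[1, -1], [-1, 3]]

For [[a,b],[c,d]], inverse = (1/det)·[[d,-b],[-c,a]]
det = (1)(3) - (-1)(-1) = 3 - 1 = 2
Inverse = (1/2)·[[3, 1], [1, 1]]
= [[3/2, 1/2], [1/2, 1/2]]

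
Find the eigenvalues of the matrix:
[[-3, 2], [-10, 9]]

Characteristic equation: det(A - λI) = 0
λ² - (trace)λ + (det) = 0
trace = -3 + 9 = 6, det = (-3)(9) - (2)(-10) = -7
λ² - (6)λ + (-7) = 0
λ = (6 ± √((6)² - 4·(-7))) / 2 = (6 ± √64) / 2
Solving: λ = -1, 7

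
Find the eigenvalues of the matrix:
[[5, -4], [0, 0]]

Characteristic equation: det(A - λI) = 0
λ² - (trace)λ + (det) = 0
trace = 5 + 0 = 5, det = (5)(0) - (-4)(0) = 0
λ² - (5)λ + (0) = 0
λ = (5 ± √((5)² - 4·(0))) / 2 = (5 ± √25) / 2
Solving: λ = 0, 5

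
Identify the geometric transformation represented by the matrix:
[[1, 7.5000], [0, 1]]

This matrix represents: horizontal shear with factor 7.5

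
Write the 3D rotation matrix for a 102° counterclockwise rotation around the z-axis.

Rotation matrix for counterclockwise 102° around z-axis:
cos(102°) = -0.2079, sin(102°) = 0.9781
Result: [[-0.2079, -0.9781, 0], [0.9781, -0.2079, 0], [0, 0, 1]]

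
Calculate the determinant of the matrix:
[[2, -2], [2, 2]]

For a 2×2 matrix [[a, b], [c, d]], det = ad - bc
det = (2)(2) - (-2)(2) = 4 - -4 = 8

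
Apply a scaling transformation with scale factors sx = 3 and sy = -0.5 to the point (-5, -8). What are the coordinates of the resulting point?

Scaling matrix:
[[3, 0], [0, -0.50]]
Result: (-5 × 3, -8 × -0.5) = (-15, 4)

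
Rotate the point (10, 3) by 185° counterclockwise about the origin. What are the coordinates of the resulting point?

Rotation matrix for 185°: [[cos 185°, -sin 185°], [sin 185°, cos 185°]] ≈ [[-0.996195, 0.087156], [-0.087156, -0.996195]]
[[-0.996195, 0.087156], [-0.087156, -0.996195]] × [10, 3]ᵀ ≈ [-9.7005, -3.8601]ᵀ
Result: (-9.7005, -3.8601)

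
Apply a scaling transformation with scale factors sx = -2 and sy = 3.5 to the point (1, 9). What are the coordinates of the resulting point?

Scaling matrix:
[[-2, 0], [0, 3.50]]
Result: (1 × -2, 9 × 3.5) = (-2, 31.5)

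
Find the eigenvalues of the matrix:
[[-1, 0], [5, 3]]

Characteristic equation: det(A - λI) = 0
λ² - (trace)λ + (det) = 0
trace = -1 + 3 = 2, det = (-1)(3) - (0)(5) = -3
λ² - (2)λ + (-3) = 0
λ = (2 ± √((2)² - 4·(-3))) / 2 = (2 ± √16) / 2
Solving: λ = -1, 3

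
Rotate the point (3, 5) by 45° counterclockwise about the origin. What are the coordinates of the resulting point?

Rotation matrix for 45°: [[cos 45°, -sin 45°], [sin 45°, cos 45°]] ≈ [[0.707107, -0.707107], [0.707107, 0.707107]]
[[0.707107, -0.707107], [0.707107, 0.707107]] × [3, 5]ᵀ ≈ [-1.4142, 5.6569]ᵀ
Result: (-1.4142, 5.6569)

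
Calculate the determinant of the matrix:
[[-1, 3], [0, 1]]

For a 2×2 matrix [[a, b], [c, d]], det = ad - bc
det = (-1)(1) - (3)(0) = -1 - 0 = -1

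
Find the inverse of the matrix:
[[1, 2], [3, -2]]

For [[a,b],[c,d]], inverse = (1/det)·[[d,-b],[-c,a]]
det = (1)(-2) - (2)(3) = -2 - 6 = -8
Inverse = (1/-8)·[[-2, -2], [-3, 1]]
= [[1/4, 1/4], [3/8, -1/8]]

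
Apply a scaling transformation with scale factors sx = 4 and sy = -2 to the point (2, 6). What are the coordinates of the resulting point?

Scaling matrix:
[[4, 0], [0, -2]]
Result: (2 × 4, 6 × -2) = (8, -12)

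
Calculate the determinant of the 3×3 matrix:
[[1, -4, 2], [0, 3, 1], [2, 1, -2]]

Expansion along first row:
det = 1·det([[3,1],[1,-2]]) - -4·det([[0,1],[2,-2]]) + 2·det([[0,3],[2,1]])
    = 1·(3·-2 - 1·1) - -4·(0·-2 - 1·2) + 2·(0·1 - 3·2)
    = 1·-7 - -4·-2 + 2·-6
    = -7 + -8 + -12 = -27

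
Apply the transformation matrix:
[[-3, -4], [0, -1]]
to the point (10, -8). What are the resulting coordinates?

Matrix multiplication:
[[-3, -4], [0, -1]] × [10, -8]ᵀ
= [(-3)(10) + (-4)(-8), (0)(10) + (-1)(-8)]ᵀ
= [2, 8]ᵀ
Result: (2, 8)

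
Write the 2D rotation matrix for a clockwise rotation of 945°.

Rotation matrix formula: [[cos θ, -sin θ], [sin θ, cos θ]]
A clockwise rotation by 945° is equivalent to a counterclockwise rotation by -945°.
For θ = -945°:
cos(-945°) = -√2/2
sin(-945°) = √2/2
Result: [[-√2/2, -√2/2], [√2/2, -√2/2]]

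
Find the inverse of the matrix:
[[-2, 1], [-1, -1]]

For [[a,b],[c,d]], inverse = (1/det)·[[d,-b],[-c,a]]
det = (-2)(-1) - (1)(-1) = 2 - -1 = 3
Inverse = (1/3)·[[-1, -1], [1, -2]]
= [[-1/3, -1/3], [1/3, -2/3]]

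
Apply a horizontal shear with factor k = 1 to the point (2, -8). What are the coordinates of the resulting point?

Shear matrix for horizontal shear with factor k = 1:
[[1, 1], [0, 1]]
Result: (2, -8) → (-6, -8)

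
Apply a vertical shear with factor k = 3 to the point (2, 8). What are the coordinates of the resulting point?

Shear matrix for vertical shear with factor k = 3:
[[1, 0], [3, 1]]
Result: (2, 8) → (2, 14)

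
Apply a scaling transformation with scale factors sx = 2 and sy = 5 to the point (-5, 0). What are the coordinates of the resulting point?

Scaling matrix:
[[2, 0], [0, 5]]
Result: (-5 × 2, 0 × 5) = (-10, 0)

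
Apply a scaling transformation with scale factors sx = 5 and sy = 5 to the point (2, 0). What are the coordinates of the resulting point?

Scaling matrix:
[[5, 0], [0, 5]]
Result: (2 × 5, 0 × 5) = (10, 0)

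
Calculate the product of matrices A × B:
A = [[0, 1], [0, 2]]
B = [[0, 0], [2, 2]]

Matrix multiplication:
C[0][0] = 0×0 + 1×2 = 2
C[0][1] = 0×0 + 1×2 = 2
C[1][0] = 0×0 + 2×2 = 4
C[1][1] = 0×0 + 2×2 = 4
Result: [[2, 2], [4, 4]]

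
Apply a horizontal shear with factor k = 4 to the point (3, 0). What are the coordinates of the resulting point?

Shear matrix for horizontal shear with factor k = 4:
[[1, 4], [0, 1]]
Result: (3, 0) → (3, 0)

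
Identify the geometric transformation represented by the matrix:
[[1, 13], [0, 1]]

This matrix represents: horizontal shear with factor 13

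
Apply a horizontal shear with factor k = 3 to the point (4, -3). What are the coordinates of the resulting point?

Shear matrix for horizontal shear with factor k = 3:
[[1, 3], [0, 1]]
Result: (4, -3) → (-5, -3)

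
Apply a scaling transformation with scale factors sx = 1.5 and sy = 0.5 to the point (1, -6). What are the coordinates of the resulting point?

Scaling matrix:
[[1.50, 0], [0, 0.50]]
Result: (1 × 1.5, -6 × 0.5) = (1.5, -3)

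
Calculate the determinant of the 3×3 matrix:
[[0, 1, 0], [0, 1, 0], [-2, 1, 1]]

Expansion along first row:
det = 0·det([[1,0],[1,1]]) - 1·det([[0,0],[-2,1]]) + 0·det([[0,1],[-2,1]])
    = 0·(1·1 - 0·1) - 1·(0·1 - 0·-2) + 0·(0·1 - 1·-2)
    = 0·1 - 1·0 + 0·2
    = 0 + 0 + 0 = 0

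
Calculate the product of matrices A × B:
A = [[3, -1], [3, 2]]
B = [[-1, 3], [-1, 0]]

Matrix multiplication:
C[0][0] = 3×-1 + -1×-1 = -2
C[0][1] = 3×3 + -1×0 = 9
C[1][0] = 3×-1 + 2×-1 = -5
C[1][1] = 3×3 + 2×0 = 9
Result: [[-2, 9], [-5, 9]]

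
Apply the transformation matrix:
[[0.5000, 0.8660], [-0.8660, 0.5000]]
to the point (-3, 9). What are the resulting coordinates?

Matrix multiplication:
[[0.5000, 0.8660], [-0.8660, 0.5000]] × [-3, 9]ᵀ
= [(0.5000)(-3) + (0.8660)(9), (-0.8660)(-3) + (0.5000)(9)]ᵀ
= [6.2940, 7.0980]ᵀ
Result: (6.2940, 7.0980)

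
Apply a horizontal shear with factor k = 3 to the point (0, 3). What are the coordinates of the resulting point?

Shear matrix for horizontal shear with factor k = 3:
[[1, 3], [0, 1]]
Result: (0, 3) → (9, 3)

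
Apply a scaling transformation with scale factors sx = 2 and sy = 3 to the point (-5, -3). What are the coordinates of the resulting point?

Scaling matrix:
[[2, 0], [0, 3]]
Result: (-5 × 2, -3 × 3) = (-10, -9)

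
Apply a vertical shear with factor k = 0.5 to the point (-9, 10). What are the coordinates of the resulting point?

Shear matrix for vertical shear with factor k = 0.5:
[[1, 0], [0.50, 1]]
Result: (-9, 10) → (-9, 5.5)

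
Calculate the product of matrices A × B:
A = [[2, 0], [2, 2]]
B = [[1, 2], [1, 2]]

Matrix multiplication:
C[0][0] = 2×1 + 0×1 = 2
C[0][1] = 2×2 + 0×2 = 4
C[1][0] = 2×1 + 2×1 = 4
C[1][1] = 2×2 + 2×2 = 8
Result: [[2, 4], [4, 8]]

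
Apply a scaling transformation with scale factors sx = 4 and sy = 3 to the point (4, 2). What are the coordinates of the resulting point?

Scaling matrix:
[[4, 0], [0, 3]]
Result: (4 × 4, 2 × 3) = (16, 6)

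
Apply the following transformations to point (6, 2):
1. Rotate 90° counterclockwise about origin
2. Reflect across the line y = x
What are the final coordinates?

Step 1: Rotate 90° → (-2, 6)
Step 2: Reflect across line y = x → (6, -2)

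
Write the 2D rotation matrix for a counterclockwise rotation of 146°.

Rotation matrix formula: [[cos θ, -sin θ], [sin θ, cos θ]]
For θ = 146°:
cos(146°) = -0.8290
sin(146°) = 0.5592
Result: [[-0.8290, -0.5592], [0.5592, -0.8290]]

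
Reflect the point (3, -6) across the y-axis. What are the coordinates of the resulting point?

Reflection across y-axis: (3, -6) → (-3, -6)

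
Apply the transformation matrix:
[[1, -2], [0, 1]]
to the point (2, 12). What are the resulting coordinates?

Matrix multiplication:
[[1, -2], [0, 1]] × [2, 12]ᵀ
= [(1)(2) + (-2)(12), (0)(2) + (1)(12)]ᵀ
= [-22, 12]ᵀ
Result: (-22, 12)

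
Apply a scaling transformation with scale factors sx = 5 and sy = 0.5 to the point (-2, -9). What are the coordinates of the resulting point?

Scaling matrix:
[[5, 0], [0, 0.50]]
Result: (-2 × 5, -9 × 0.5) = (-10, -4.5)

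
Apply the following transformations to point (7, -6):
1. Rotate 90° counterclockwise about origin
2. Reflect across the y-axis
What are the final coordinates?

Step 1: Rotate 90° → (6, 7)
Step 2: Reflect across y-axis → (-6, 7)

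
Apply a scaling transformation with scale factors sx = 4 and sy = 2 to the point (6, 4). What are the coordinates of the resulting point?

Scaling matrix:
[[4, 0], [0, 2]]
Result: (6 × 4, 4 × 2) = (24, 8)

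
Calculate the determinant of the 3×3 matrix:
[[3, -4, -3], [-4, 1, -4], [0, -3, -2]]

Expansion along first row:
det = 3·det([[1,-4],[-3,-2]]) - -4·det([[-4,-4],[0,-2]]) + -3·det([[-4,1],[0,-3]])
    = 3·(1·-2 - -4·-3) - -4·(-4·-2 - -4·0) + -3·(-4·-3 - 1·0)
    = 3·-14 - -4·8 + -3·12
    = -42 + 32 + -36 = -46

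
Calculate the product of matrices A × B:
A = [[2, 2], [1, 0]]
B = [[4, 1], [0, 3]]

Matrix multiplication:
C[0][0] = 2×4 + 2×0 = 8
C[0][1] = 2×1 + 2×3 = 8
C[1][0] = 1×4 + 0×0 = 4
C[1][1] = 1×1 + 0×3 = 1
Result: [[8, 8], [4, 1]]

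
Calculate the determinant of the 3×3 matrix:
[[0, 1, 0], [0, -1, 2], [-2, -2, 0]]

Expansion along first row:
det = 0·det([[-1,2],[-2,0]]) - 1·det([[0,2],[-2,0]]) + 0·det([[0,-1],[-2,-2]])
    = 0·(-1·0 - 2·-2) - 1·(0·0 - 2·-2) + 0·(0·-2 - -1·-2)
    = 0·4 - 1·4 + 0·-2
    = 0 + -4 + 0 = -4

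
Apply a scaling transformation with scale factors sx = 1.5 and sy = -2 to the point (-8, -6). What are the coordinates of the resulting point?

Scaling matrix:
[[1.50, 0], [0, -2]]
Result: (-8 × 1.5, -6 × -2) = (-12, 12)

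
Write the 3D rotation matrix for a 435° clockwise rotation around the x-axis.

Rotation matrix for clockwise 435° around x-axis:
A clockwise rotation by 435° is a counterclockwise rotation by -435°.
cos(-435°) = 0.2588, sin(-435°) = -0.9659
Result: [[1, 0, 0], [0, 0.2588, 0.9659], [0, -0.9659, 0.2588]]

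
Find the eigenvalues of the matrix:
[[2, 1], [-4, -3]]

Characteristic equation: det(A - λI) = 0
λ² - (trace)λ + (det) = 0
trace = 2 + -3 = -1, det = (2)(-3) - (1)(-4) = -2
λ² - (-1)λ + (-2) = 0
λ = (-1 ± √((-1)² - 4·(-2))) / 2 = (-1 ± √9) / 2
Solving: λ = -2, 1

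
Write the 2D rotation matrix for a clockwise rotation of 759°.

Rotation matrix formula: [[cos θ, -sin θ], [sin θ, cos θ]]
A clockwise rotation by 759° is equivalent to a counterclockwise rotation by -759°.
For θ = -759°:
cos(-759°) = 0.7771
sin(-759°) = -0.6293
Result: [[0.7771, 0.6293], [-0.6293, 0.7771]]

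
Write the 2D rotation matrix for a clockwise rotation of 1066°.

Rotation matrix formula: [[cos θ, -sin θ], [sin θ, cos θ]]
A clockwise rotation by 1066° is equivalent to a counterclockwise rotation by -1066°.
For θ = -1066°:
cos(-1066°) = 0.9703
sin(-1066°) = 0.2419
Result: [[0.9703, -0.2419], [0.2419, 0.9703]]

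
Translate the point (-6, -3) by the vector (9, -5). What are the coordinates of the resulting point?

Translation by (9, -5) (homogeneous matrix [[1, 0, 9], [0, 1, -5], [0, 0, 1]]):
x' = -6 + 9 = 3
y' = -3 + -5 = -8
Result: (3, -8)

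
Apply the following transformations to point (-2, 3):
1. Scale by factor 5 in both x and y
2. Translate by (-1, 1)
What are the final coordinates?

Step 1: Scale (-2, 3) by 5 → (-10, 15)
Step 2: Translate by (-1, 1) → (-11, 16)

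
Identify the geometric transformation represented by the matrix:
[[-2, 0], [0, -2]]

This matrix represents: uniform scaling by factor -2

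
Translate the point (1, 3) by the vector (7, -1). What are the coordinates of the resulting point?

Translation by (7, -1) (homogeneous matrix [[1, 0, 7], [0, 1, -1], [0, 0, 1]]):
x' = 1 + 7 = 8
y' = 3 + -1 = 2
Result: (8, 2)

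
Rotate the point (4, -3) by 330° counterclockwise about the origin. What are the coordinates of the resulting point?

Rotation matrix for 330°: [[cos 330°, -sin 330°], [sin 330°, cos 330°]] ≈ [[0.866025, 0.500000], [-0.500000, 0.866025]]
[[0.866025, 0.500000], [-0.500000, 0.866025]] × [4, -3]ᵀ ≈ [1.9641, -4.5981]ᵀ
Result: (1.9641, -4.5981)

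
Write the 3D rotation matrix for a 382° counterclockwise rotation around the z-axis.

Rotation matrix for counterclockwise 382° around z-axis:
cos(382°) = 0.9272, sin(382°) = 0.3746
Result: [[0.9272, -0.3746, 0], [0.3746, 0.9272, 0], [0, 0, 1]]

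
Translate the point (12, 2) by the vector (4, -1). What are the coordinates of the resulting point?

Translation by (4, -1) (homogeneous matrix [[1, 0, 4], [0, 1, -1], [0, 0, 1]]):
x' = 12 + 4 = 16
y' = 2 + -1 = 1
Result: (16, 1)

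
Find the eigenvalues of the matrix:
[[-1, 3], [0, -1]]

Characteristic equation: det(A - λI) = 0
λ² - (trace)λ + (det) = 0
trace = -1 + -1 = -2, det = (-1)(-1) - (3)(0) = 1
λ² - (-2)λ + (1) = 0
λ = (-2 ± √((-2)² - 4·(1))) / 2 = (-2 ± √0) / 2
Solving: λ = -1, -1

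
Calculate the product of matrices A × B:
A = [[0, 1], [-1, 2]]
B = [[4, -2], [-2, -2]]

Matrix multiplication:
C[0][0] = 0×4 + 1×-2 = -2
C[0][1] = 0×-2 + 1×-2 = -2
C[1][0] = -1×4 + 2×-2 = -8
C[1][1] = -1×-2 + 2×-2 = -2
Result: [[-2, -2], [-8, -2]]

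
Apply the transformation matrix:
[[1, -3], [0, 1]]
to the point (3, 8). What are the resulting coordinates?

Matrix multiplication:
[[1, -3], [0, 1]] × [3, 8]ᵀ
= [(1)(3) + (-3)(8), (0)(3) + (1)(8)]ᵀ
= [-21, 8]ᵀ
Result: (-21, 8)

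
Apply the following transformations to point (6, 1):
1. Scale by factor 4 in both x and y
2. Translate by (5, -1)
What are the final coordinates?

Step 1: Scale (6, 1) by 4 → (24, 4)
Step 2: Translate by (5, -1) → (29, 3)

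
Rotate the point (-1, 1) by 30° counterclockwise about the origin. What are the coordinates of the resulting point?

Rotation matrix for 30°: [[cos 30°, -sin 30°], [sin 30°, cos 30°]] ≈ [[0.866025, -0.500000], [0.500000, 0.866025]]
[[0.866025, -0.500000], [0.500000, 0.866025]] × [-1, 1]ᵀ ≈ [-1.3660, 0.3660]ᵀ
Result: (-1.3660, 0.3660)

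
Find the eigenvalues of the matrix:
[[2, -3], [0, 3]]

Characteristic equation: det(A - λI) = 0
λ² - (trace)λ + (det) = 0
trace = 2 + 3 = 5, det = (2)(3) - (-3)(0) = 6
λ² - (5)λ + (6) = 0
λ = (5 ± √((5)² - 4·(6))) / 2 = (5 ± √1) / 2
Solving: λ = 2, 3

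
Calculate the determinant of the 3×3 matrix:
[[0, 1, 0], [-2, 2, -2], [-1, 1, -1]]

Expansion along first row:
det = 0·det([[2,-2],[1,-1]]) - 1·det([[-2,-2],[-1,-1]]) + 0·det([[-2,2],[-1,1]])
    = 0·(2·-1 - -2·1) - 1·(-2·-1 - -2·-1) + 0·(-2·1 - 2·-1)
    = 0·0 - 1·0 + 0·0
    = 0 + 0 + 0 = 0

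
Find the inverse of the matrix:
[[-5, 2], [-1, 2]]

For [[a,b],[c,d]], inverse = (1/det)·[[d,-b],[-c,a]]
det = (-5)(2) - (2)(-1) = -10 - -2 = -8
Inverse = (1/-8)·[[2, -2], [1, -5]]
= [[-1/4, 1/4], [-1/8, 5/8]]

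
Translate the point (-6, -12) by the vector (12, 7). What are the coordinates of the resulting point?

Translation by (12, 7) (homogeneous matrix [[1, 0, 12], [0, 1, 7], [0, 0, 1]]):
x' = -6 + 12 = 6
y' = -12 + 7 = -5
Result: (6, -5)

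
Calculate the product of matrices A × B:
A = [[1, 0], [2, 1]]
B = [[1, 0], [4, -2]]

Matrix multiplication:
C[0][0] = 1×1 + 0×4 = 1
C[0][1] = 1×0 + 0×-2 = 0
C[1][0] = 2×1 + 1×4 = 6
C[1][1] = 2×0 + 1×-2 = -2
Result: [[1, 0], [6, -2]]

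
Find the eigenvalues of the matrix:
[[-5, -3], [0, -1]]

Characteristic equation: det(A - λI) = 0
λ² - (trace)λ + (det) = 0
trace = -5 + -1 = -6, det = (-5)(-1) - (-3)(0) = 5
λ² - (-6)λ + (5) = 0
λ = (-6 ± √((-6)² - 4·(5))) / 2 = (-6 ± √16) / 2
Solving: λ = -5, -1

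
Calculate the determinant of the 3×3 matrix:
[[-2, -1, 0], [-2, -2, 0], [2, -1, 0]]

Expansion along first row:
det = -2·det([[-2,0],[-1,0]]) - -1·det([[-2,0],[2,0]]) + 0·det([[-2,-2],[2,-1]])
    = -2·(-2·0 - 0·-1) - -1·(-2·0 - 0·2) + 0·(-2·-1 - -2·2)
    = -2·0 - -1·0 + 0·6
    = 0 + 0 + 0 = 0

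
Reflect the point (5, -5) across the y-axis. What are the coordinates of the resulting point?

Reflection across y-axis: (5, -5) → (-5, -5)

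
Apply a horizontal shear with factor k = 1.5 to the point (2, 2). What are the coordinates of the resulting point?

Shear matrix for horizontal shear with factor k = 1.5:
[[1, 1.50], [0, 1]]
Result: (2, 2) → (5, 2)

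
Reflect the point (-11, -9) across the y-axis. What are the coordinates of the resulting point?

Reflection across y-axis: (-11, -9) → (11, -9)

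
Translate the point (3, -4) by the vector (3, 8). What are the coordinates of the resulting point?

Translation by (3, 8) (homogeneous matrix [[1, 0, 3], [0, 1, 8], [0, 0, 1]]):
x' = 3 + 3 = 6
y' = -4 + 8 = 4
Result: (6, 4)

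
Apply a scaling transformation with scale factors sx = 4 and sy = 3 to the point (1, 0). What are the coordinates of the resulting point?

Scaling matrix:
[[4, 0], [0, 3]]
Result: (1 × 4, 0 × 3) = (4, 0)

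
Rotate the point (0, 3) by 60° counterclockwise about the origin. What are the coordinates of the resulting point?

Rotation matrix for 60°: [[cos 60°, -sin 60°], [sin 60°, cos 60°]] ≈ [[0.500000, -0.866025], [0.866025, 0.500000]]
[[0.500000, -0.866025], [0.866025, 0.500000]] × [0, 3]ᵀ ≈ [-2.5981, 1.5000]ᵀ
Result: (-2.5981, 1.5000)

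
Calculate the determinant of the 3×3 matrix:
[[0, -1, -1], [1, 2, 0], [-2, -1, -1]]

Expansion along first row:
det = 0·det([[2,0],[-1,-1]]) - -1·det([[1,0],[-2,-1]]) + -1·det([[1,2],[-2,-1]])
    = 0·(2·-1 - 0·-1) - -1·(1·-1 - 0·-2) + -1·(1·-1 - 2·-2)
    = 0·-2 - -1·-1 + -1·3
    = 0 + -1 + -3 = -4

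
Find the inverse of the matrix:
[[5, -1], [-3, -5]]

For [[a,b],[c,d]], inverse = (1/det)·[[d,-b],[-c,a]]
det = (5)(-5) - (-1)(-3) = -25 - 3 = -28
Inverse = (1/-28)·[[-5, 1], [3, 5]]
= [[5/28, -1/28], [-3/28, -5/28]]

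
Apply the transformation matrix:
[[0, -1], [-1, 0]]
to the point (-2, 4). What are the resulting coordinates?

Matrix multiplication:
[[0, -1], [-1, 0]] × [-2, 4]ᵀ
= [(0)(-2) + (-1)(4), (-1)(-2) + (0)(4)]ᵀ
= [-4, 2]ᵀ
Result: (-4, 2)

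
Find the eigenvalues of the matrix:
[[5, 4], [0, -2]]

Characteristic equation: det(A - λI) = 0
λ² - (trace)λ + (det) = 0
trace = 5 + -2 = 3, det = (5)(-2) - (4)(0) = -10
λ² - (3)λ + (-10) = 0
λ = (3 ± √((3)² - 4·(-10))) / 2 = (3 ± √49) / 2
Solving: λ = -2, 5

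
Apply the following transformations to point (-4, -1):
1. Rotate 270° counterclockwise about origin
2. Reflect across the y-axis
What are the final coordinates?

Step 1: Rotate 270° → (-1, 4)
Step 2: Reflect across y-axis → (1, 4)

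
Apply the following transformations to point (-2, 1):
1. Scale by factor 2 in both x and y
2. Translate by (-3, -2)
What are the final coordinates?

Step 1: Scale (-2, 1) by 2 → (-4, 2)
Step 2: Translate by (-3, -2) → (-7, 0)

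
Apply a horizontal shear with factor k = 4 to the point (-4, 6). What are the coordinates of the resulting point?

Shear matrix for horizontal shear with factor k = 4:
[[1, 4], [0, 1]]
Result: (-4, 6) → (20, 6)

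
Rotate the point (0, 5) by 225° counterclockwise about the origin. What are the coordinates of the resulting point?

Rotation matrix for 225°: [[cos 225°, -sin 225°], [sin 225°, cos 225°]] ≈ [[-0.707107, 0.707107], [-0.707107, -0.707107]]
[[-0.707107, 0.707107], [-0.707107, -0.707107]] × [0, 5]ᵀ ≈ [3.5355, -3.5355]ᵀ
Result: (3.5355, -3.5355)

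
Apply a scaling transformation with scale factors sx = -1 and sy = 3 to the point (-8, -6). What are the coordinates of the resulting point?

Scaling matrix:
[[-1, 0], [0, 3]]
Result: (-8 × -1, -6 × 3) = (8, -18)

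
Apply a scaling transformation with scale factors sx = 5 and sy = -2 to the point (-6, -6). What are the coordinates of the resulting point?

Scaling matrix:
[[5, 0], [0, -2]]
Result: (-6 × 5, -6 × -2) = (-30, 12)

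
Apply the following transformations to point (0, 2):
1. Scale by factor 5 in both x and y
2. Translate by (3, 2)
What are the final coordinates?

Step 1: Scale (0, 2) by 5 → (0, 10)
Step 2: Translate by (3, 2) → (3, 12)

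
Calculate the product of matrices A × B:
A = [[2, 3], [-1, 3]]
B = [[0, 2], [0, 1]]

Matrix multiplication:
C[0][0] = 2×0 + 3×0 = 0
C[0][1] = 2×2 + 3×1 = 7
C[1][0] = -1×0 + 3×0 = 0
C[1][1] = -1×2 + 3×1 = 1
Result: [[0, 7], [0, 1]]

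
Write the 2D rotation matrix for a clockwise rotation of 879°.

Rotation matrix formula: [[cos θ, -sin θ], [sin θ, cos θ]]
A clockwise rotation by 879° is equivalent to a counterclockwise rotation by -879°.
For θ = -879°:
cos(-879°) = -0.9336
sin(-879°) = -0.3584
Result: [[-0.9336, 0.3584], [-0.3584, -0.9336]]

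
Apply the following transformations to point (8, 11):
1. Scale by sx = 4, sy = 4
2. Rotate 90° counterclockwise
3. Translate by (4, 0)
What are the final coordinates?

Step 1: Scale → (32, 44)
Step 2: Rotate 90° → (-44, 32)
Step 3: Translate → (-40, 32)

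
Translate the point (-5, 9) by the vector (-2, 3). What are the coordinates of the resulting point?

Translation by (-2, 3) (homogeneous matrix [[1, 0, -2], [0, 1, 3], [0, 0, 1]]):
x' = -5 + -2 = -7
y' = 9 + 3 = 12
Result: (-7, 12)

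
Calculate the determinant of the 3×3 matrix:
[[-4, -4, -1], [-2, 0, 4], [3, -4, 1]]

Expansion along first row:
det = -4·det([[0,4],[-4,1]]) - -4·det([[-2,4],[3,1]]) + -1·det([[-2,0],[3,-4]])
    = -4·(0·1 - 4·-4) - -4·(-2·1 - 4·3) + -1·(-2·-4 - 0·3)
    = -4·16 - -4·-14 + -1·8
    = -64 + -56 + -8 = -128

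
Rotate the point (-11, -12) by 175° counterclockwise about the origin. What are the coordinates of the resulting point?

Rotation matrix for 175°: [[cos 175°, -sin 175°], [sin 175°, cos 175°]] ≈ [[-0.996195, -0.087156], [0.087156, -0.996195]]
[[-0.996195, -0.087156], [0.087156, -0.996195]] × [-11, -12]ᵀ ≈ [12.0040, 10.9956]ᵀ
Result: (12.0040, 10.9956)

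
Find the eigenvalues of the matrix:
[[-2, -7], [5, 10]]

Characteristic equation: det(A - λI) = 0
λ² - (trace)λ + (det) = 0
trace = -2 + 10 = 8, det = (-2)(10) - (-7)(5) = 15
λ² - (8)λ + (15) = 0
λ = (8 ± √((8)² - 4·(15))) / 2 = (8 ± √4) / 2
Solving: λ = 3, 5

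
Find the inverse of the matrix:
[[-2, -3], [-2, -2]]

For [[a,b],[c,d]], inverse = (1/det)·[[d,-b],[-c,a]]
det = (-2)(-2) - (-3)(-2) = 4 - 6 = -2
Inverse = (1/-2)·[[-2, 3], [2, -2]]
= [[1, -3/2], [-1, 1]]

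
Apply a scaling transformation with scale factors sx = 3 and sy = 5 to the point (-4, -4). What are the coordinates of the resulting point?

Scaling matrix:
[[3, 0], [0, 5]]
Result: (-4 × 3, -4 × 5) = (-12, -20)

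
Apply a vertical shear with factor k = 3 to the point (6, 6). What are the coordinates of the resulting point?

Shear matrix for vertical shear with factor k = 3:
[[1, 0], [3, 1]]
Result: (6, 6) → (6, 24)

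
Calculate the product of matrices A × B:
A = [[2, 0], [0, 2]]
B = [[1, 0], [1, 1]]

Matrix multiplication:
C[0][0] = 2×1 + 0×1 = 2
C[0][1] = 2×0 + 0×1 = 0
C[1][0] = 0×1 + 2×1 = 2
C[1][1] = 0×0 + 2×1 = 2
Result: [[2, 0], [2, 2]]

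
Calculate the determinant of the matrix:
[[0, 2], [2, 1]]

For a 2×2 matrix [[a, b], [c, d]], det = ad - bc
det = (0)(1) - (2)(2) = 0 - 4 = -4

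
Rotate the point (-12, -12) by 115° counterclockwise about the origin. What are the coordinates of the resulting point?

Rotation matrix for 115°: [[cos 115°, -sin 115°], [sin 115°, cos 115°]] ≈ [[-0.422618, -0.906308], [0.906308, -0.422618]]
[[-0.422618, -0.906308], [0.906308, -0.422618]] × [-12, -12]ᵀ ≈ [15.9471, -5.8043]ᵀ
Result: (15.9471, -5.8043)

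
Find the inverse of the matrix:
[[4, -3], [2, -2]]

For [[a,b],[c,d]], inverse = (1/det)·[[d,-b],[-c,a]]
det = (4)(-2) - (-3)(2) = -8 - -6 = -2
Inverse = (1/-2)·[[-2, 3], [-2, 4]]
= [[1, -3/2], [1, -2]]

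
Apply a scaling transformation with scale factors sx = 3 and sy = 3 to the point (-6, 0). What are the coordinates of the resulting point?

Scaling matrix:
[[3, 0], [0, 3]]
Result: (-6 × 3, 0 × 3) = (-18, 0)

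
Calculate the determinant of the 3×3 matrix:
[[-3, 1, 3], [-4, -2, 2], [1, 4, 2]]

Expansion along first row:
det = -3·det([[-2,2],[4,2]]) - 1·det([[-4,2],[1,2]]) + 3·det([[-4,-2],[1,4]])
    = -3·(-2·2 - 2·4) - 1·(-4·2 - 2·1) + 3·(-4·4 - -2·1)
    = -3·-12 - 1·-10 + 3·-14
    = 36 + 10 + -42 = 4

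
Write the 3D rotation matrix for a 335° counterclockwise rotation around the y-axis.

Rotation matrix for counterclockwise 335° around y-axis:
cos(335°) = 0.9063, sin(335°) = -0.4226
Result: [[0.9063, 0, -0.4226], [0, 1, 0], [0.4226, 0, 0.9063]]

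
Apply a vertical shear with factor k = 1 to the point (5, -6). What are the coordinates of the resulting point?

Shear matrix for vertical shear with factor k = 1:
[[1, 0], [1, 1]]
Result: (5, -6) → (5, -1)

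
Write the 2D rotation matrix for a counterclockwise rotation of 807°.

Rotation matrix formula: [[cos θ, -sin θ], [sin θ, cos θ]]
For θ = 807°:
cos(807°) = 0.0523
sin(807°) = 0.9986
Result: [[0.0523, -0.9986], [0.9986, 0.0523]]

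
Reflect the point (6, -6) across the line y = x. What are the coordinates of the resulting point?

Reflection across line y = x: (6, -6) → (-6, 6)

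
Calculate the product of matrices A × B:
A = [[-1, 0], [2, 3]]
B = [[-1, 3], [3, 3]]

Matrix multiplication:
C[0][0] = -1×-1 + 0×3 = 1
C[0][1] = -1×3 + 0×3 = -3
C[1][0] = 2×-1 + 3×3 = 7
C[1][1] = 2×3 + 3×3 = 15
Result: [[1, -3], [7, 15]]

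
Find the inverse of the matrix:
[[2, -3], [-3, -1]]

For [[a,b],[c,d]], inverse = (1/det)·[[d,-b],[-c,a]]
det = (2)(-1) - (-3)(-3) = -2 - 9 = -11
Inverse = (1/-11)·[[-1, 3], [3, 2]]
= [[1/11, -3/11], [-3/11, -2/11]]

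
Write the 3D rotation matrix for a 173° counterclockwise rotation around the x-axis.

Rotation matrix for counterclockwise 173° around x-axis:
cos(173°) = -0.9925, sin(173°) = 0.1219
Result: [[1, 0, 0], [0, -0.9925, -0.1219], [0, 0.1219, -0.9925]]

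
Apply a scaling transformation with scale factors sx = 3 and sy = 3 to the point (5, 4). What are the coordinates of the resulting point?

Scaling matrix:
[[3, 0], [0, 3]]
Result: (5 × 3, 4 × 3) = (15, 12)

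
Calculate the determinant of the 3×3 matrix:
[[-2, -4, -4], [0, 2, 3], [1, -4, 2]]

Expansion along first row:
det = -2·det([[2,3],[-4,2]]) - -4·det([[0,3],[1,2]]) + -4·det([[0,2],[1,-4]])
    = -2·(2·2 - 3·-4) - -4·(0·2 - 3·1) + -4·(0·-4 - 2·1)
    = -2·16 - -4·-3 + -4·-2
    = -32 + -12 + 8 = -36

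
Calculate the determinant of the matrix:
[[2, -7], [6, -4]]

For a 2×2 matrix [[a, b], [c, d]], det = ad - bc
det = (2)(-4) - (-7)(6) = -8 - -42 = 34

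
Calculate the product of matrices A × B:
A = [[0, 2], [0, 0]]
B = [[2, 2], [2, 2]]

Matrix multiplication:
C[0][0] = 0×2 + 2×2 = 4
C[0][1] = 0×2 + 2×2 = 4
C[1][0] = 0×2 + 0×2 = 0
C[1][1] = 0×2 + 0×2 = 0
Result: [[4, 4], [0, 0]]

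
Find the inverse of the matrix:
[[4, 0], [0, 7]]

For [[a,b],[c,d]], inverse = (1/det)·[[d,-b],[-c,a]]
det = (4)(7) - (0)(0) = 28 - 0 = 28
Inverse = (1/28)·[[7, 0], [0, 4]]
= [[1/4, 0], [0, 1/7]]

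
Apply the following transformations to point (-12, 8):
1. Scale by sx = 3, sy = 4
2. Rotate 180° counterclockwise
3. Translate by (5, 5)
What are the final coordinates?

Step 1: Scale → (-36, 32)
Step 2: Rotate 180° → (36, -32)
Step 3: Translate → (41, -27)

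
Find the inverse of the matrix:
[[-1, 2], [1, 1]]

For [[a,b],[c,d]], inverse = (1/det)·[[d,-b],[-c,a]]
det = (-1)(1) - (2)(1) = -1 - 2 = -3
Inverse = (1/-3)·[[1, -2], [-1, -1]]
= [[-1/3, 2/3], [1/3, 1/3]]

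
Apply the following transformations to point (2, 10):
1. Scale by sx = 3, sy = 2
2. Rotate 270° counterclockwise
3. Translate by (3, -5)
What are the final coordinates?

Step 1: Scale → (6, 20)
Step 2: Rotate 270° → (20, -6)
Step 3: Translate → (23, -11)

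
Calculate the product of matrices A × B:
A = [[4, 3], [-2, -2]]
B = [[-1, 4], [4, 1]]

Matrix multiplication:
C[0][0] = 4×-1 + 3×4 = 8
C[0][1] = 4×4 + 3×1 = 19
C[1][0] = -2×-1 + -2×4 = -6
C[1][1] = -2×4 + -2×1 = -10
Result: [[8, 19], [-6, -10]]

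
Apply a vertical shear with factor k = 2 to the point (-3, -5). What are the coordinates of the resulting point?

Shear matrix for vertical shear with factor k = 2:
[[1, 0], [2, 1]]
Result: (-3, -5) → (-3, -11)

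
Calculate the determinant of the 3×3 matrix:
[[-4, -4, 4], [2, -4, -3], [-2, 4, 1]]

Expansion along first row:
det = -4·det([[-4,-3],[4,1]]) - -4·det([[2,-3],[-2,1]]) + 4·det([[2,-4],[-2,4]])
    = -4·(-4·1 - -3·4) - -4·(2·1 - -3·-2) + 4·(2·4 - -4·-2)
    = -4·8 - -4·-4 + 4·0
    = -32 + -16 + 0 = -48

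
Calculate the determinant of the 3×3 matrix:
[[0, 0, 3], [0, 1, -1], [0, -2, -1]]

Expansion along first row:
det = 0·det([[1,-1],[-2,-1]]) - 0·det([[0,-1],[0,-1]]) + 3·det([[0,1],[0,-2]])
    = 0·(1·-1 - -1·-2) - 0·(0·-1 - -1·0) + 3·(0·-2 - 1·0)
    = 0·-3 - 0·0 + 3·0
    = 0 + 0 + 0 = 0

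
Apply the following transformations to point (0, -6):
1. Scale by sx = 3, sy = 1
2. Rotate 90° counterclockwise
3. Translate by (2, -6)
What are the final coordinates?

Step 1: Scale → (0, -6)
Step 2: Rotate 90° → (6, 0)
Step 3: Translate → (8, -6)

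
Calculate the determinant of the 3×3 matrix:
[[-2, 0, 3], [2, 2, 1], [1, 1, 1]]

Expansion along first row:
det = -2·det([[2,1],[1,1]]) - 0·det([[2,1],[1,1]]) + 3·det([[2,2],[1,1]])
    = -2·(2·1 - 1·1) - 0·(2·1 - 1·1) + 3·(2·1 - 2·1)
    = -2·1 - 0·1 + 3·0
    = -2 + 0 + 0 = -2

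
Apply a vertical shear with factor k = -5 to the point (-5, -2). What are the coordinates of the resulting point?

Shear matrix for vertical shear with factor k = -5:
[[1, 0], [-5, 1]]
Result: (-5, -2) → (-5, 23)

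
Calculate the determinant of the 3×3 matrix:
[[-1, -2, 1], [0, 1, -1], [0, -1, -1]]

Expansion along first row:
det = -1·det([[1,-1],[-1,-1]]) - -2·det([[0,-1],[0,-1]]) + 1·det([[0,1],[0,-1]])
    = -1·(1·-1 - -1·-1) - -2·(0·-1 - -1·0) + 1·(0·-1 - 1·0)
    = -1·-2 - -2·0 + 1·0
    = 2 + 0 + 0 = 2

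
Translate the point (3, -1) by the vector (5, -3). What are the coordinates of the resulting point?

Translation by (5, -3) (homogeneous matrix [[1, 0, 5], [0, 1, -3], [0, 0, 1]]):
x' = 3 + 5 = 8
y' = -1 + -3 = -4
Result: (8, -4)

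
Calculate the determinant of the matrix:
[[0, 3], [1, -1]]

For a 2×2 matrix [[a, b], [c, d]], det = ad - bc
det = (0)(-1) - (3)(1) = 0 - 3 = -3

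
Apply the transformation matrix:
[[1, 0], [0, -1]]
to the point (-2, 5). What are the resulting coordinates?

Matrix multiplication:
[[1, 0], [0, -1]] × [-2, 5]ᵀ
= [(1)(-2) + (0)(5), (0)(-2) + (-1)(5)]ᵀ
= [-2, -5]ᵀ
Result: (-2, -5)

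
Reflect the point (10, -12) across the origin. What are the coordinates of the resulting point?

Reflection across origin: (10, -12) → (-10, 12)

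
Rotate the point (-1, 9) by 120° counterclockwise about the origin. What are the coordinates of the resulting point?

Rotation matrix for 120°: [[cos 120°, -sin 120°], [sin 120°, cos 120°]] ≈ [[-0.500000, -0.866025], [0.866025, -0.500000]]
[[-0.500000, -0.866025], [0.866025, -0.500000]] × [-1, 9]ᵀ ≈ [-7.2942, -5.3660]ᵀ
Result: (-7.2942, -5.3660)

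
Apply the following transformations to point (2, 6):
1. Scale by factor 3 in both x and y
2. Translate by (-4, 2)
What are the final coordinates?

Step 1: Scale (2, 6) by 3 → (6, 18)
Step 2: Translate by (-4, 2) → (2, 20)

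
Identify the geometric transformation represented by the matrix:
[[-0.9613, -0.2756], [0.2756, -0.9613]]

This matrix represents: rotation by 164° counterclockwise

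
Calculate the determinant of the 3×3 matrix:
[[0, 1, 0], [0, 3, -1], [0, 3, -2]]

Expansion along first row:
det = 0·det([[3,-1],[3,-2]]) - 1·det([[0,-1],[0,-2]]) + 0·det([[0,3],[0,3]])
    = 0·(3·-2 - -1·3) - 1·(0·-2 - -1·0) + 0·(0·3 - 3·0)
    = 0·-3 - 1·0 + 0·0
    = 0 + 0 + 0 = 0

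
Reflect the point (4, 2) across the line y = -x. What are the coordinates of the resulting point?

Reflection across line y = -x: (4, 2) → (-2, -4)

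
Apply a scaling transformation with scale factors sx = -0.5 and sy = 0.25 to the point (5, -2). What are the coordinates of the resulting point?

Scaling matrix:
[[-0.50, 0], [0, 0.25]]
Result: (5 × -0.5, -2 × 0.25) = (-2.5, -0.5)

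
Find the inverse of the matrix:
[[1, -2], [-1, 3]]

For [[a,b],[c,d]], inverse = (1/det)·[[d,-b],[-c,a]]
det = (1)(3) - (-2)(-1) = 3 - 2 = 1
Inverse = [[3, 2], [1, 1]]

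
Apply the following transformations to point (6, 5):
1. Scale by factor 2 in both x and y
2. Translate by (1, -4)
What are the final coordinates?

Step 1: Scale (6, 5) by 2 → (12, 10)
Step 2: Translate by (1, -4) → (13, 6)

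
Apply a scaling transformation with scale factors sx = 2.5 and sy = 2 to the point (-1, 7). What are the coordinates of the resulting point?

Scaling matrix:
[[2.50, 0], [0, 2]]
Result: (-1 × 2.5, 7 × 2) = (-2.5, 14)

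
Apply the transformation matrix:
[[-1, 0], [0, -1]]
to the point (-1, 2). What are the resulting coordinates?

Matrix multiplication:
[[-1, 0], [0, -1]] × [-1, 2]ᵀ
= [(-1)(-1) + (0)(2), (0)(-1) + (-1)(2)]ᵀ
= [1, -2]ᵀ
Result: (1, -2)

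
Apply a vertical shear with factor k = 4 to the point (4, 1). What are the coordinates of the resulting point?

Shear matrix for vertical shear with factor k = 4:
[[1, 0], [4, 1]]
Result: (4, 1) → (4, 17)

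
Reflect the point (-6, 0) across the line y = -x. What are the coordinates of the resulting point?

Reflection across line y = -x: (-6, 0) → (0, 6)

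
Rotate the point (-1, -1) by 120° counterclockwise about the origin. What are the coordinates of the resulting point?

Rotation matrix for 120°: [[cos 120°, -sin 120°], [sin 120°, cos 120°]] ≈ [[-0.500000, -0.866025], [0.866025, -0.500000]]
[[-0.500000, -0.866025], [0.866025, -0.500000]] × [-1, -1]ᵀ ≈ [1.3660, -0.3660]ᵀ
Result: (1.3660, -0.3660)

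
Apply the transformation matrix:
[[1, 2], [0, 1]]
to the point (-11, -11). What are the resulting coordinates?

Matrix multiplication:
[[1, 2], [0, 1]] × [-11, -11]ᵀ
= [(1)(-11) + (2)(-11), (0)(-11) + (1)(-11)]ᵀ
= [-33, -11]ᵀ
Result: (-33, -11)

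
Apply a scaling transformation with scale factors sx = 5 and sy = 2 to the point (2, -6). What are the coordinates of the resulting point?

Scaling matrix:
[[5, 0], [0, 2]]
Result: (2 × 5, -6 × 2) = (10, -12)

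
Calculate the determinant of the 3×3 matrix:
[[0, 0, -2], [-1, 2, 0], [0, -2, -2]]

Expansion along first row:
det = 0·det([[2,0],[-2,-2]]) - 0·det([[-1,0],[0,-2]]) + -2·det([[-1,2],[0,-2]])
    = 0·(2·-2 - 0·-2) - 0·(-1·-2 - 0·0) + -2·(-1·-2 - 2·0)
    = 0·-4 - 0·2 + -2·2
    = 0 + 0 + -4 = -4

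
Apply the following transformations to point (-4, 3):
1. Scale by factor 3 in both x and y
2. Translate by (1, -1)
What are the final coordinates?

Step 1: Scale (-4, 3) by 3 → (-12, 9)
Step 2: Translate by (1, -1) → (-11, 8)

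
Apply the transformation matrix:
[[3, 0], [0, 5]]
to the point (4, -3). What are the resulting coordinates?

Matrix multiplication:
[[3, 0], [0, 5]] × [4, -3]ᵀ
= [(3)(4) + (0)(-3), (0)(4) + (5)(-3)]ᵀ
= [12, -15]ᵀ
Result: (12, -15)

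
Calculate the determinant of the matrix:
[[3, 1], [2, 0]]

For a 2×2 matrix [[a, b], [c, d]], det = ad - bc
det = (3)(0) - (1)(2) = 0 - 2 = -2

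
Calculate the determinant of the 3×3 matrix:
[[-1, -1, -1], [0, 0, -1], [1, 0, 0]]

Expansion along first row:
det = -1·det([[0,-1],[0,0]]) - -1·det([[0,-1],[1,0]]) + -1·det([[0,0],[1,0]])
    = -1·(0·0 - -1·0) - -1·(0·0 - -1·1) + -1·(0·0 - 0·1)
    = -1·0 - -1·1 + -1·0
    = 0 + 1 + 0 = 1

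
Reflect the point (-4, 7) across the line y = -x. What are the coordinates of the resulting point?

Reflection across line y = -x: (-4, 7) → (-7, 4)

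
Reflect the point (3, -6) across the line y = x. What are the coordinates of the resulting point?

Reflection across line y = x: (3, -6) → (-6, 3)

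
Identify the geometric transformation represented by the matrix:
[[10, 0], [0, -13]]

This matrix represents: non-uniform scaling by sx = 10, sy = -13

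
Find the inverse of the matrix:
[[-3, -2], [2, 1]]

For [[a,b],[c,d]], inverse = (1/det)·[[d,-b],[-c,a]]
det = (-3)(1) - (-2)(2) = -3 - -4 = 1
Inverse = [[1, 2], [-2, -3]]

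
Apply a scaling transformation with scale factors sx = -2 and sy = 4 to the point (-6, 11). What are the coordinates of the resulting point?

Scaling matrix:
[[-2, 0], [0, 4]]
Result: (-6 × -2, 11 × 4) = (12, 44)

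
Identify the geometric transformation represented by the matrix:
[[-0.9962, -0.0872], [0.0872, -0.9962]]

This matrix represents: rotation by 175° counterclockwise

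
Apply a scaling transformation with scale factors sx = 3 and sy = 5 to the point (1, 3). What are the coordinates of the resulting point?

Scaling matrix:
[[3, 0], [0, 5]]
Result: (1 × 3, 3 × 5) = (3, 15)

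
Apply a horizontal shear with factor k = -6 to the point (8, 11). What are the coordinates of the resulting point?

Shear matrix for horizontal shear with factor k = -6:
[[1, -6], [0, 1]]
Result: (8, 11) → (-58, 11)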